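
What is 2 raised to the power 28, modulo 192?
64

Repeated squaring. Binary of 28 = 11100.
2^1 ≡ 2 (mod 192); 2^2 ≡ 4 (mod 192); 2^4 ≡ 16 (mod 192); 2^8 ≡ 64 (mod 192); 2^16 ≡ 64 (mod 192)
2^28 = 2^4 × 2^8 × 2^16 ≡ 64 (mod 192)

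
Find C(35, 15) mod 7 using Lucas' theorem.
0

Using Lucas' theorem:
Write n=35 and k=15 in base 7:
n in base 7: [5, 0]
k in base 7: [2, 1]
C(35,15) mod 7 = ∏ C(n_i, k_i) mod 7
Digit binomials (mod 7): C(5,2) = 10 ≡ 3; C(0,1) = 0 (k_i > n_i)
Product: 3 × 0 = 0 ≡ 0 (mod 7)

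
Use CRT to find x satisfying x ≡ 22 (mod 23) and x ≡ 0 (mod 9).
45

Using Chinese Remainder Theorem:
M = 23 × 9 = 207
M1 = 9, M2 = 23
y1 = 9^(-1) mod 23 = 18
y2 = 23^(-1) mod 9 = 2
x = (22×9×18 + 0×23×2) mod 207 = 45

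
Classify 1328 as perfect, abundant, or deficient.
deficient

Proper divisors of 1328: sum = 1 + 2 + 4 + 8 + 16 + 83 + 166 + 332 + 664 = 1276
Since 1276 < 1328, 1328 is deficient.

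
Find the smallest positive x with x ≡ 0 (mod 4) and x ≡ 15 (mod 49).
64

Using Chinese Remainder Theorem:
M = 4 × 49 = 196
M1 = 49, M2 = 4
y1 = 49^(-1) mod 4 = 1
y2 = 4^(-1) mod 49 = 37
x = (0×49×1 + 15×4×37) mod 196 = 64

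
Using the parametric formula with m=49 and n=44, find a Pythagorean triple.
(465, 4312, 4337)

Euclid's formula: a = m² - n², b = 2mn, c = m² + n²
m = 49, n = 44
a = 49² - 44² = 2401 - 1936 = 465
b = 2 × 49 × 44 = 4312
c = 49² + 44² = 2401 + 1936 = 4337
Verification: 465² + 4312² = 216225 + 18593344 = 18809569 = 4337² ✓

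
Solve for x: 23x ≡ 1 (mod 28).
11

gcd(23, 28) = 1, so the inverse exists.
Extended Euclidean algorithm on (28, 23):
28 = 1 × 23 + 5  ⟹  5 = (1)·28 + (-1)·23
23 = 4 × 5 + 3  ⟹  3 = (-4)·28 + (5)·23
5 = 1 × 3 + 2  ⟹  2 = (5)·28 + (-6)·23
3 = 1 × 2 + 1  ⟹  1 = (-9)·28 + (11)·23
So (11)·23 ≡ 1 (mod 28), i.e. 23^(-1) ≡ 11 (mod 28).
Check: 23 × 11 = 253 ≡ 1 (mod 28)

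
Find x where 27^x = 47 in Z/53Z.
8

Baby-step giant-step with step n = ⌈√53⌉ = 8.
Baby steps 27^j mod 53 (j:value) for j=0..7: 0:1, 1:27, 2:40, 3:20, 4:10, 5:5, 6:29, 7:41.
Giant-step multiplier: 27^(-8) ≡ 27^(52-8) = 27^44 ≡ 44 (mod 53).
Giant steps γ_i = 47·44^i mod 53: γ_0=47, γ_1=1 (in table at j=0).
x = i·n + j = 1·8 + 0 = 8.
Check: 27^8 ≡ 47 (mod 53).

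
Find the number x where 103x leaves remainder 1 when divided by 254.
37

gcd(103, 254) = 1, so the inverse exists.
Extended Euclidean algorithm on (254, 103):
254 = 2 × 103 + 48  ⟹  48 = (1)·254 + (-2)·103
103 = 2 × 48 + 7  ⟹  7 = (-2)·254 + (5)·103
48 = 6 × 7 + 6  ⟹  6 = (13)·254 + (-32)·103
7 = 1 × 6 + 1  ⟹  1 = (-15)·254 + (37)·103
So (37)·103 ≡ 1 (mod 254), i.e. 103^(-1) ≡ 37 (mod 254).
Check: 103 × 37 = 3811 ≡ 1 (mod 254)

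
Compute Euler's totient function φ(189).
108

189 = 3^3 × 7
φ(n) = n × ∏(1 - 1/p) for each prime p dividing n
φ(189) = 189 × (1 - 1/3) × (1 - 1/7) = 108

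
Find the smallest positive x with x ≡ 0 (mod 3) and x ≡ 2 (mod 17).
36

Using Chinese Remainder Theorem:
M = 3 × 17 = 51
M1 = 17, M2 = 3
y1 = 17^(-1) mod 3 = 2
y2 = 3^(-1) mod 17 = 6
x = (0×17×2 + 2×3×6) mod 51 = 36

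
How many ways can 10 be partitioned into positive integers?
42

p(n) counts ways to write n as a sum of positive integers (order ignored).
Examples: 10; 9 + 1; 8 + 2; 8 + 1 + 1; 7 + 3; ... (42 total)
p(10) = 42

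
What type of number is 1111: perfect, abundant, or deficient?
deficient

Proper divisors of 1111: sum = 1 + 11 + 101 = 113
Since 113 < 1111, 1111 is deficient.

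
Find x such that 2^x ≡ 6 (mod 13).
5

Baby-step giant-step with step n = ⌈√13⌉ = 4.
Baby steps 2^j mod 13 (j:value) for j=0..3: 0:1, 1:2, 2:4, 3:8.
Giant-step multiplier: 2^(-4) ≡ 2^(12-4) = 2^8 ≡ 9 (mod 13).
Giant steps γ_i = 6·9^i mod 13: γ_0=6, γ_1=2 (in table at j=1).
x = i·n + j = 1·4 + 1 = 5.
Check: 2^5 ≡ 6 (mod 13).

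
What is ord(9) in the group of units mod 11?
5

11 is prime, so ord(9) divides φ(11) = 10.
Divisors of 10: 1, 2, 5, 10.
Repeated squaring: 9^1 ≡ 9, 9^2 ≡ 4, 9^4 ≡ 5, 9^8 ≡ 3 (mod 11).
Test 9^d mod 11 for each divisor d in increasing order:
9^1 ≡ 9
9^2 ≡ 4
9^5 = 9^4·9^1 ≡ 1  ← first divisor giving 1
The order is 5.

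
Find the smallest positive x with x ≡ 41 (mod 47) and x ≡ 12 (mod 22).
276

Using Chinese Remainder Theorem:
M = 47 × 22 = 1034
M1 = 22, M2 = 47
y1 = 22^(-1) mod 47 = 15
y2 = 47^(-1) mod 22 = 15
x = (41×22×15 + 12×47×15) mod 1034 = 276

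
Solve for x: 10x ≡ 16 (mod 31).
x ≡ 14 (mod 31)

gcd(10, 31) = 1, which divides 16, so solutions exist.
Find 10^(-1) mod 31 by the extended Euclidean algorithm:
31 = 3 × 10 + 1  ⟹  1 = (1)·31 + (-3)·10
So (-3)·10 ≡ 1 (mod 31), i.e. 10^(-1) ≡ -3 ≡ 28 (mod 31).
x ≡ 28 × 16 = 448 ≡ 14 (mod 31).
Check: 10 × 14 = 140 ≡ 16 (mod 31).
Unique solution: x ≡ 14 (mod 31)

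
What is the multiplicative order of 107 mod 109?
36

109 is prime, so ord(107) divides φ(109) = 108.
Divisors of 108: 1, 2, 3, 4, 6, 9, 12, 18, 27, 36, 54, 108.
Repeated squaring: 107^1 ≡ 107, 107^2 ≡ 4, 107^4 ≡ 16, 107^8 ≡ 38, 107^16 ≡ 27, 107^32 ≡ 75, 107^64 ≡ 66 (mod 109).
Test 107^d mod 109 for each divisor d in increasing order:
107^1 ≡ 107
107^2 ≡ 4
107^3 = 107^2·107^1 ≡ 101
107^4 ≡ 16
107^6 = 107^4·107^2 ≡ 64
107^9 = 107^8·107^1 ≡ 33
107^12 = 107^8·107^4 ≡ 63
107^18 = 107^16·107^2 ≡ 108
107^27 = 107^16·107^8·107^2·107^1 ≡ 76
107^36 = 107^32·107^4 ≡ 1  ← first divisor giving 1
The order is 36.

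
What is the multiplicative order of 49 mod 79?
39

79 is prime, so ord(49) divides φ(79) = 78.
Divisors of 78: 1, 2, 3, 6, 13, 26, 39, 78.
Repeated squaring: 49^1 ≡ 49, 49^2 ≡ 31, 49^4 ≡ 13, 49^8 ≡ 11, 49^16 ≡ 42, 49^32 ≡ 26, 49^64 ≡ 44 (mod 79).
Test 49^d mod 79 for each divisor d in increasing order:
49^1 ≡ 49
49^2 ≡ 31
49^3 = 49^2·49^1 ≡ 18
49^6 = 49^4·49^2 ≡ 8
49^13 = 49^8·49^4·49^1 ≡ 55
49^26 = 49^16·49^8·49^2 ≡ 23
49^39 = 49^32·49^4·49^2·49^1 ≡ 1  ← first divisor giving 1
The order is 39.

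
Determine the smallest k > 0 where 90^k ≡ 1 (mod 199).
33

199 is prime, so ord(90) divides φ(199) = 198.
Divisors of 198: 1, 2, 3, 6, 9, 11, 18, 22, 33, 66, 99, 198.
Repeated squaring: 90^1 ≡ 90, 90^2 ≡ 140, 90^4 ≡ 98, 90^8 ≡ 52, 90^16 ≡ 117, 90^32 ≡ 157, 90^64 ≡ 172, 90^128 ≡ 132 (mod 199).
Test 90^d mod 199 for each divisor d in increasing order:
90^1 ≡ 90
90^2 ≡ 140
90^3 = 90^2·90^1 ≡ 63
90^6 = 90^4·90^2 ≡ 188
90^9 = 90^8·90^1 ≡ 103
90^11 = 90^8·90^2·90^1 ≡ 92
90^18 = 90^16·90^2 ≡ 62
90^22 = 90^16·90^4·90^2 ≡ 106
90^33 = 90^32·90^1 ≡ 1  ← first divisor giving 1
The order is 33.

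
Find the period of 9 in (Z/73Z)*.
6

73 is prime, so ord(9) divides φ(73) = 72.
Divisors of 72: 1, 2, 3, 4, 6, 8, 9, 12, 18, 24, 36, 72.
Repeated squaring: 9^1 ≡ 9, 9^2 ≡ 8, 9^4 ≡ 64, 9^8 ≡ 8, 9^16 ≡ 64, 9^32 ≡ 8, 9^64 ≡ 64 (mod 73).
Test 9^d mod 73 for each divisor d in increasing order:
9^1 ≡ 9
9^2 ≡ 8
9^3 = 9^2·9^1 ≡ 72
9^4 ≡ 64
9^6 = 9^4·9^2 ≡ 1  ← first divisor giving 1
The order is 6.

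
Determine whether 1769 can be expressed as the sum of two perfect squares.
13² + 40² (a=13, b=40)

Factorization: 1769 = 29 × 61
By Fermat: n is sum of two squares iff every prime p ≡ 3 (mod 4) appears to even power.
All primes ≡ 3 (mod 4) appear to even power.
Search a = 0, 1, 2, … for 1769 - a² a perfect square: first hit at a = 13: 1769 - 169 = 1600 = 40².
1769 = 13² + 40² = 169 + 1600 ✓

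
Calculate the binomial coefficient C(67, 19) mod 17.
3

Using Lucas' theorem:
Write n=67 and k=19 in base 17:
n in base 17: [3, 16]
k in base 17: [1, 2]
C(67,19) mod 17 = ∏ C(n_i, k_i) mod 17
Digit binomials (mod 17): C(3,1) = 3; C(16,2) = 120 ≡ 1
Product: 3 × 1 = 3 ≡ 3 (mod 17)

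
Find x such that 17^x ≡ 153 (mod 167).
39

Baby-step giant-step with step n = ⌈√167⌉ = 13.
Baby steps 17^j mod 167 (j:value) for j=0..12: 0:1, 1:17, 2:122, 3:70, 4:21, 5:23, 6:57, 7:134, 8:107, 9:149, 10:28, 11:142, 12:76.
Giant-step multiplier: 17^(-13) ≡ 17^(166-13) = 17^153 ≡ 148 (mod 167).
Giant steps γ_i = 153·148^i mod 167: γ_0=153, γ_1=99, γ_2=123, γ_3=1 (in table at j=0).
x = i·n + j = 3·13 + 0 = 39.
Check: 17^39 ≡ 153 (mod 167).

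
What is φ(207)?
132

207 = 3^2 × 23
φ(n) = n × ∏(1 - 1/p) for each prime p dividing n
φ(207) = 207 × (1 - 1/3) × (1 - 1/23) = 132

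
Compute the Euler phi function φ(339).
224

339 = 3 × 113
φ(n) = n × ∏(1 - 1/p) for each prime p dividing n
φ(339) = 339 × (1 - 1/3) × (1 - 1/113) = 224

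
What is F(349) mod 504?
233

Matrix identity: Q^n = [[F_(n+1), F_n], [F_n, F_(n-1)]] with Q = [[1,1],[1,0]].
n = 349 = 101011101₂. Square-and-multiply, entries mod 504:
Q^1 = [[1,1],[1,0]]
Q^2 = (Q^1)² = [[2,1],[1,1]]
Q^5 = (Q^2)²·Q = [[8,5],[5,3]]
Q^10 = (Q^5)² = [[89,55],[55,34]]
Q^21 = (Q^10)²·Q = [[71,362],[362,213]]
Q^43 = (Q^21)²·Q = [[501,5],[5,496]]
Q^87 = (Q^43)²·Q = [[483,34],[34,449]]
Q^174 = (Q^87)² = [[85,440],[440,149]]
Q^349 = (Q^174)²·Q = [[377,233],[233,144]]
F_349 mod 504 = Q^349[0][1] = 233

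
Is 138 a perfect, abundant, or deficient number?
abundant

Proper divisors of 138: sum = 1 + 2 + 3 + 6 + 23 + 46 + 69 = 150
Since 150 > 138, 138 is abundant.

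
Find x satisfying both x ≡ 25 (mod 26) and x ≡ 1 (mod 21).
337

Using Chinese Remainder Theorem:
M = 26 × 21 = 546
M1 = 21, M2 = 26
y1 = 21^(-1) mod 26 = 5
y2 = 26^(-1) mod 21 = 17
x = (25×21×5 + 1×26×17) mod 546 = 337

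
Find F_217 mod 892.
433

Matrix identity: Q^n = [[F_(n+1), F_n], [F_n, F_(n-1)]] with Q = [[1,1],[1,0]].
n = 217 = 11011001₂. Square-and-multiply, entries mod 892:
Q^1 = [[1,1],[1,0]]
Q^3 = (Q^1)²·Q = [[3,2],[2,1]]
Q^6 = (Q^3)² = [[13,8],[8,5]]
Q^13 = (Q^6)²·Q = [[377,233],[233,144]]
Q^27 = (Q^13)²·Q = [[259,178],[178,81]]
Q^54 = (Q^27)² = [[645,756],[756,781]]
Q^108 = (Q^54)² = [[117,520],[520,489]]
Q^217 = (Q^108)²·Q = [[677,433],[433,244]]
F_217 mod 892 = Q^217[0][1] = 433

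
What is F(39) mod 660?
166

Matrix identity: Q^n = [[F_(n+1), F_n], [F_n, F_(n-1)]] with Q = [[1,1],[1,0]].
n = 39 = 100111₂. Square-and-multiply, entries mod 660:
Q^1 = [[1,1],[1,0]]
Q^2 = (Q^1)² = [[2,1],[1,1]]
Q^4 = (Q^2)² = [[5,3],[3,2]]
Q^9 = (Q^4)²·Q = [[55,34],[34,21]]
Q^19 = (Q^9)²·Q = [[165,221],[221,604]]
Q^39 = (Q^19)²·Q = [[495,166],[166,329]]
F_39 mod 660 = Q^39[0][1] = 166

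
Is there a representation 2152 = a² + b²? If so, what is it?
6² + 46² (a=6, b=46)

Factorization: 2152 = 2^3 × 269
By Fermat: n is sum of two squares iff every prime p ≡ 3 (mod 4) appears to even power.
All primes ≡ 3 (mod 4) appear to even power.
Search a = 0, 1, 2, … for 2152 - a² a perfect square: first hit at a = 6: 2152 - 36 = 2116 = 46².
2152 = 6² + 46² = 36 + 2116 ✓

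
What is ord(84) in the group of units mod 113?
112

113 is prime, so ord(84) divides φ(113) = 112.
Divisors of 112: 1, 2, 4, 7, 8, 14, 16, 28, 56, 112.
Repeated squaring: 84^1 ≡ 84, 84^2 ≡ 50, 84^4 ≡ 14, 84^8 ≡ 83, 84^16 ≡ 109, 84^32 ≡ 16, 84^64 ≡ 30 (mod 113).
Test 84^d mod 113 for each divisor d in increasing order:
84^1 ≡ 84
84^2 ≡ 50
84^4 ≡ 14
84^7 = 84^4·84^2·84^1 ≡ 40
84^8 ≡ 83
84^14 = 84^8·84^4·84^2 ≡ 18
84^16 ≡ 109
84^28 = 84^16·84^8·84^4 ≡ 98
84^56 = 84^32·84^16·84^8 ≡ 112
84^112 = 84^64·84^32·84^16 ≡ 1  ← first divisor giving 1
The order is 112.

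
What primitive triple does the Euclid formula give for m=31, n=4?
(945, 248, 977)

Euclid's formula: a = m² - n², b = 2mn, c = m² + n²
m = 31, n = 4
a = 31² - 4² = 961 - 16 = 945
b = 2 × 31 × 4 = 248
c = 31² + 4² = 961 + 16 = 977
Verification: 945² + 248² = 893025 + 61504 = 954529 = 977² ✓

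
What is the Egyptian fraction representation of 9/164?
1/19 + 1/446 + 1/231623 + 1/160947410764

Greedy algorithm:
9/164: ceiling(164/9) = 19, use 1/19
7/3116: ceiling(3116/7) = 446, use 1/446
3/694868: ceiling(694868/3) = 231623, use 1/231623
1/160947410764: ceiling(160947410764/1) = 160947410764, use 1/160947410764
Result: 9/164 = 1/19 + 1/446 + 1/231623 + 1/160947410764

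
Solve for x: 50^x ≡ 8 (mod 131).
21

Baby-step giant-step with step n = ⌈√131⌉ = 12.
Baby steps 50^j mod 131 (j:value) for j=0..11: 0:1, 1:50, 2:11, 3:26, 4:121, 5:24, 6:21, 7:2, 8:100, 9:22, 10:52, 11:111.
Giant-step multiplier: 50^(-12) ≡ 50^(130-12) = 50^118 ≡ 101 (mod 131).
Giant steps γ_i = 8·101^i mod 131: γ_0=8, γ_1=22 (in table at j=9).
x = i·n + j = 1·12 + 9 = 21.
Check: 50^21 ≡ 8 (mod 131).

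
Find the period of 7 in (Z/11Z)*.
10

11 is prime, so ord(7) divides φ(11) = 10.
Divisors of 10: 1, 2, 5, 10.
Repeated squaring: 7^1 ≡ 7, 7^2 ≡ 5, 7^4 ≡ 3, 7^8 ≡ 9 (mod 11).
Test 7^d mod 11 for each divisor d in increasing order:
7^1 ≡ 7
7^2 ≡ 5
7^5 = 7^4·7^1 ≡ 10
7^10 = 7^8·7^2 ≡ 1  ← first divisor giving 1
The order is 10.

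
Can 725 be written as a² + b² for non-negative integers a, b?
7² + 26² (a=7, b=26)

Factorization: 725 = 5^2 × 29
By Fermat: n is sum of two squares iff every prime p ≡ 3 (mod 4) appears to even power.
All primes ≡ 3 (mod 4) appear to even power.
Search a = 0, 1, 2, … for 725 - a² a perfect square: first hit at a = 7: 725 - 49 = 676 = 26².
725 = 7² + 26² = 49 + 676 ✓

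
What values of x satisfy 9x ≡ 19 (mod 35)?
x ≡ 6 (mod 35)

gcd(9, 35) = 1, which divides 19, so solutions exist.
Find 9^(-1) mod 35 by the extended Euclidean algorithm:
35 = 3 × 9 + 8  ⟹  8 = (1)·35 + (-3)·9
9 = 1 × 8 + 1  ⟹  1 = (-1)·35 + (4)·9
So (4)·9 ≡ 1 (mod 35), i.e. 9^(-1) ≡ 4 (mod 35).
x ≡ 4 × 19 = 76 ≡ 6 (mod 35).
Check: 9 × 6 = 54 ≡ 19 (mod 35).
Unique solution: x ≡ 6 (mod 35)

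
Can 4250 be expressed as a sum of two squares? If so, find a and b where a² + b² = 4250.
5² + 65² (a=5, b=65)

Factorization: 4250 = 2 × 5^3 × 17
By Fermat: n is sum of two squares iff every prime p ≡ 3 (mod 4) appears to even power.
All primes ≡ 3 (mod 4) appear to even power.
Search a = 0, 1, 2, … for 4250 - a² a perfect square: first hit at a = 5: 4250 - 25 = 4225 = 65².
4250 = 5² + 65² = 25 + 4225 ✓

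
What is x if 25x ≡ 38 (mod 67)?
x ≡ 31 (mod 67)

gcd(25, 67) = 1, which divides 38, so solutions exist.
Find 25^(-1) mod 67 by the extended Euclidean algorithm:
67 = 2 × 25 + 17  ⟹  17 = (1)·67 + (-2)·25
25 = 1 × 17 + 8  ⟹  8 = (-1)·67 + (3)·25
17 = 2 × 8 + 1  ⟹  1 = (3)·67 + (-8)·25
So (-8)·25 ≡ 1 (mod 67), i.e. 25^(-1) ≡ -8 ≡ 59 (mod 67).
x ≡ 59 × 38 = 2242 ≡ 31 (mod 67).
Check: 25 × 31 = 775 ≡ 38 (mod 67).
Unique solution: x ≡ 31 (mod 67)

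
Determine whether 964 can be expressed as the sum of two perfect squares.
8² + 30² (a=8, b=30)

Factorization: 964 = 2^2 × 241
By Fermat: n is sum of two squares iff every prime p ≡ 3 (mod 4) appears to even power.
All primes ≡ 3 (mod 4) appear to even power.
Search a = 0, 1, 2, … for 964 - a² a perfect square: first hit at a = 8: 964 - 64 = 900 = 30².
964 = 8² + 30² = 64 + 900 ✓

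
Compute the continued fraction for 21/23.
[0; 1, 10, 2]

Euclidean algorithm steps:
21 = 0 × 23 + 21
23 = 1 × 21 + 2
21 = 10 × 2 + 1
2 = 2 × 1 + 0
Continued fraction: [0; 1, 10, 2]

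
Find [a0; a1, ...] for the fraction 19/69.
[0; 3, 1, 1, 1, 2, 2]

Euclidean algorithm steps:
19 = 0 × 69 + 19
69 = 3 × 19 + 12
19 = 1 × 12 + 7
12 = 1 × 7 + 5
7 = 1 × 5 + 2
5 = 2 × 2 + 1
2 = 2 × 1 + 0
Continued fraction: [0; 3, 1, 1, 1, 2, 2]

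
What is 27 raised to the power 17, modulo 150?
147

Repeated squaring. Binary of 17 = 10001.
27^1 ≡ 27 (mod 150); 27^2 ≡ 129 (mod 150); 27^4 ≡ 141 (mod 150); 27^8 ≡ 81 (mod 150); 27^16 ≡ 111 (mod 150)
27^17 = 27^1 × 27^16 ≡ 147 (mod 150)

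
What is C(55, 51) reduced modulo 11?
0

Using Lucas' theorem:
Write n=55 and k=51 in base 11:
n in base 11: [5, 0]
k in base 11: [4, 7]
C(55,51) mod 11 = ∏ C(n_i, k_i) mod 11
Digit binomials (mod 11): C(5,4) = 5; C(0,7) = 0 (k_i > n_i)
Product: 5 × 0 = 0 ≡ 0 (mod 11)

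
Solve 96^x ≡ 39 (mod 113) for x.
83

Baby-step giant-step with step n = ⌈√113⌉ = 11.
Baby steps 96^j mod 113 (j:value) for j=0..10: 0:1, 1:96, 2:63, 3:59, 4:14, 5:101, 6:91, 7:35, 8:83, 9:58, 10:31.
Giant-step multiplier: 96^(-11) ≡ 96^(112-11) = 96^101 ≡ 3 (mod 113).
Giant steps γ_i = 39·3^i mod 113: γ_0=39, γ_1=4, γ_2=12, γ_3=36, γ_4=108, γ_5=98, γ_6=68, γ_7=91 (in table at j=6).
x = i·n + j = 7·11 + 6 = 83.
Check: 96^83 ≡ 39 (mod 113).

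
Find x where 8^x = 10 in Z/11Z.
5

Baby-step giant-step with step n = ⌈√11⌉ = 4.
Baby steps 8^j mod 11 (j:value) for j=0..3: 0:1, 1:8, 2:9, 3:6.
Giant-step multiplier: 8^(-4) ≡ 8^(10-4) = 8^6 ≡ 3 (mod 11).
Giant steps γ_i = 10·3^i mod 11: γ_0=10, γ_1=8 (in table at j=1).
x = i·n + j = 1·4 + 1 = 5.
Check: 8^5 ≡ 10 (mod 11).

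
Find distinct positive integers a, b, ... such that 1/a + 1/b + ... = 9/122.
1/14 + 1/427

Greedy algorithm:
9/122: ceiling(122/9) = 14, use 1/14
1/427: ceiling(427/1) = 427, use 1/427
Result: 9/122 = 1/14 + 1/427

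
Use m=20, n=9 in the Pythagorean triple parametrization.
(319, 360, 481)

Euclid's formula: a = m² - n², b = 2mn, c = m² + n²
m = 20, n = 9
a = 20² - 9² = 400 - 81 = 319
b = 2 × 20 × 9 = 360
c = 20² + 9² = 400 + 81 = 481
Verification: 319² + 360² = 101761 + 129600 = 231361 = 481² ✓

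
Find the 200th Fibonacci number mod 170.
135

Matrix identity: Q^n = [[F_(n+1), F_n], [F_n, F_(n-1)]] with Q = [[1,1],[1,0]].
n = 200 = 11001000₂. Square-and-multiply, entries mod 170:
Q^1 = [[1,1],[1,0]]
Q^3 = (Q^1)²·Q = [[3,2],[2,1]]
Q^6 = (Q^3)² = [[13,8],[8,5]]
Q^12 = (Q^6)² = [[63,144],[144,89]]
Q^25 = (Q^12)²·Q = [[13,55],[55,128]]
Q^50 = (Q^25)² = [[134,105],[105,29]]
Q^100 = (Q^50)² = [[81,115],[115,136]]
Q^200 = (Q^100)² = [[66,135],[135,101]]
F_200 mod 170 = Q^200[0][1] = 135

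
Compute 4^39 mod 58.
34

Repeated squaring. Binary of 39 = 100111.
4^1 ≡ 4 (mod 58); 4^2 ≡ 16 (mod 58); 4^4 ≡ 24 (mod 58); 4^8 ≡ 54 (mod 58); 4^16 ≡ 16 (mod 58); 4^32 ≡ 24 (mod 58)
4^39 = 4^1 × 4^2 × 4^4 × 4^32 ≡ 34 (mod 58)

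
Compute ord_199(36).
99

199 is prime, so ord(36) divides φ(199) = 198.
Divisors of 198: 1, 2, 3, 6, 9, 11, 18, 22, 33, 66, 99, 198.
Repeated squaring: 36^1 ≡ 36, 36^2 ≡ 102, 36^4 ≡ 56, 36^8 ≡ 151, 36^16 ≡ 115, 36^32 ≡ 91, 36^64 ≡ 122, 36^128 ≡ 158 (mod 199).
Test 36^d mod 199 for each divisor d in increasing order:
36^1 ≡ 36
36^2 ≡ 102
36^3 = 36^2·36^1 ≡ 90
36^6 = 36^4·36^2 ≡ 140
36^9 = 36^8·36^1 ≡ 63
36^11 = 36^8·36^2·36^1 ≡ 58
36^18 = 36^16·36^2 ≡ 188
36^22 = 36^16·36^4·36^2 ≡ 180
36^33 = 36^32·36^1 ≡ 92
36^66 = 36^64·36^2 ≡ 106
36^99 = 36^64·36^32·36^2·36^1 ≡ 1  ← first divisor giving 1
The order is 99.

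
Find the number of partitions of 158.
88751778802

p(n) counts ways to write n as a sum of positive integers (order ignored).
Euler's pentagonal recurrence: p(k) = p(k-1) + p(k-2) - p(k-5) - p(k-7) + p(k-12) + p(k-15) - ... (offsets j(3j∓1)/2, signs ++--, p(0)=1, p(<0)=0).
DP table for k = 0..157: p(0)=1, p(1)=1, p(2)=2, p(3)=3, p(4)=5, p(5)=7, p(6)=11, p(7)=15, p(8)=22, p(9)=30, p(10)=42, p(11)=56, p(12)=77, p(13)=101, p(14)=135, p(15)=176, p(16)=231, p(17)=297, p(18)=385, p(19)=490, p(20)=627, p(21)=792, p(22)=1002, p(23)=1255, p(24)=1575, p(25)=1958, p(26)=2436, p(27)=3010, p(28)=3718, p(29)=4565, p(30)=5604, p(31)=6842, p(32)=8349, p(33)=10143, p(34)=12310, p(35)=14883, p(36)=17977, p(37)=21637, p(38)=26015, p(39)=31185, p(40)=37338, p(41)=44583, p(42)=53174, p(43)=63261, p(44)=75175, p(45)=89134, p(46)=105558, p(47)=124754, p(48)=147273, p(49)=173525, p(50)=204226, p(51)=239943, p(52)=281589, p(53)=329931, p(54)=386155, p(55)=451276, p(56)=526823, p(57)=614154, p(58)=715220, p(59)=831820, p(60)=966467, p(61)=1121505, p(62)=1300156, p(63)=1505499, p(64)=1741630, p(65)=2012558, p(66)=2323520, p(67)=2679689, p(68)=3087735, p(69)=3554345, p(70)=4087968, p(71)=4697205, p(72)=5392783, p(73)=6185689, p(74)=7089500, p(75)=8118264, p(76)=9289091, p(77)=10619863, p(78)=12132164, p(79)=13848650, p(80)=15796476, p(81)=18004327, p(82)=20506255, p(83)=23338469, p(84)=26543660, p(85)=30167357, p(86)=34262962, p(87)=38887673, p(88)=44108109, p(89)=49995925, p(90)=56634173, p(91)=64112359, p(92)=72533807, p(93)=82010177, p(94)=92669720, p(95)=104651419, p(96)=118114304, p(97)=133230930, p(98)=150198136, p(99)=169229875, p(100)=190569292, p(101)=214481126, p(102)=241265379, p(103)=271248950, p(104)=304801365, p(105)=342325709, p(106)=384276336, p(107)=431149389, p(108)=483502844, p(109)=541946240, p(110)=607163746, p(111)=679903203, p(112)=761002156, p(113)=851376628, p(114)=952050665, p(115)=1064144451, p(116)=1188908248, p(117)=1327710076, p(118)=1482074143, p(119)=1653668665, p(120)=1844349560, p(121)=2056148051, p(122)=2291320912, p(123)=2552338241, p(124)=2841940500, p(125)=3163127352, p(126)=3519222692, p(127)=3913864295, p(128)=4351078600, p(129)=4835271870, p(130)=5371315400, p(131)=5964539504, p(132)=6620830889, p(133)=7346629512, p(134)=8149040695, p(135)=9035836076, p(136)=10015581680, p(137)=11097645016, p(138)=12292341831, p(139)=13610949895, p(140)=15065878135, p(141)=16670689208, p(142)=18440293320, p(143)=20390982757, p(144)=22540654445, p(145)=24908858009, p(146)=27517052599, p(147)=30388671978, p(148)=33549419497, p(149)=37027355200, p(150)=40853235313, p(151)=45060624582, p(152)=49686288421, p(153)=54770336324, p(154)=60356673280, p(155)=66493182097, p(156)=73232243759, p(157)=80630964769.
Final step: p(158) = p(157) + p(156) - p(153) - p(151) + p(146) + p(143) - p(136) - p(132) + p(123) + p(118) - p(107) - p(101) + p(88) + p(81) - p(66) - p(58) + p(41) + p(32) - p(13) - p(3)
= 80630964769 + 73232243759 - 54770336324 - 45060624582 + 27517052599 + 20390982757 - 10015581680 - 6620830889 + 2552338241 + 1482074143 - 431149389 - 214481126 + 44108109 + 18004327 - 2323520 - 715220 + 44583 + 8349 - 101 - 3
= 88751778802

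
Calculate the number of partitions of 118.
1482074143

p(n) counts ways to write n as a sum of positive integers (order ignored).
Euler's pentagonal recurrence: p(k) = p(k-1) + p(k-2) - p(k-5) - p(k-7) + p(k-12) + p(k-15) - ... (offsets j(3j∓1)/2, signs ++--, p(0)=1, p(<0)=0).
DP table for k = 0..117: p(0)=1, p(1)=1, p(2)=2, p(3)=3, p(4)=5, p(5)=7, p(6)=11, p(7)=15, p(8)=22, p(9)=30, p(10)=42, p(11)=56, p(12)=77, p(13)=101, p(14)=135, p(15)=176, p(16)=231, p(17)=297, p(18)=385, p(19)=490, p(20)=627, p(21)=792, p(22)=1002, p(23)=1255, p(24)=1575, p(25)=1958, p(26)=2436, p(27)=3010, p(28)=3718, p(29)=4565, p(30)=5604, p(31)=6842, p(32)=8349, p(33)=10143, p(34)=12310, p(35)=14883, p(36)=17977, p(37)=21637, p(38)=26015, p(39)=31185, p(40)=37338, p(41)=44583, p(42)=53174, p(43)=63261, p(44)=75175, p(45)=89134, p(46)=105558, p(47)=124754, p(48)=147273, p(49)=173525, p(50)=204226, p(51)=239943, p(52)=281589, p(53)=329931, p(54)=386155, p(55)=451276, p(56)=526823, p(57)=614154, p(58)=715220, p(59)=831820, p(60)=966467, p(61)=1121505, p(62)=1300156, p(63)=1505499, p(64)=1741630, p(65)=2012558, p(66)=2323520, p(67)=2679689, p(68)=3087735, p(69)=3554345, p(70)=4087968, p(71)=4697205, p(72)=5392783, p(73)=6185689, p(74)=7089500, p(75)=8118264, p(76)=9289091, p(77)=10619863, p(78)=12132164, p(79)=13848650, p(80)=15796476, p(81)=18004327, p(82)=20506255, p(83)=23338469, p(84)=26543660, p(85)=30167357, p(86)=34262962, p(87)=38887673, p(88)=44108109, p(89)=49995925, p(90)=56634173, p(91)=64112359, p(92)=72533807, p(93)=82010177, p(94)=92669720, p(95)=104651419, p(96)=118114304, p(97)=133230930, p(98)=150198136, p(99)=169229875, p(100)=190569292, p(101)=214481126, p(102)=241265379, p(103)=271248950, p(104)=304801365, p(105)=342325709, p(106)=384276336, p(107)=431149389, p(108)=483502844, p(109)=541946240, p(110)=607163746, p(111)=679903203, p(112)=761002156, p(113)=851376628, p(114)=952050665, p(115)=1064144451, p(116)=1188908248, p(117)=1327710076.
Final step: p(118) = p(117) + p(116) - p(113) - p(111) + p(106) + p(103) - p(96) - p(92) + p(83) + p(78) - p(67) - p(61) + p(48) + p(41) - p(26) - p(18) + p(1)
= 1327710076 + 1188908248 - 851376628 - 679903203 + 384276336 + 271248950 - 118114304 - 72533807 + 23338469 + 12132164 - 2679689 - 1121505 + 147273 + 44583 - 2436 - 385 + 1
= 1482074143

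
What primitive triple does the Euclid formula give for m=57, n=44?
(1313, 5016, 5185)

Euclid's formula: a = m² - n², b = 2mn, c = m² + n²
m = 57, n = 44
a = 57² - 44² = 3249 - 1936 = 1313
b = 2 × 57 × 44 = 5016
c = 57² + 44² = 3249 + 1936 = 5185
Verification: 1313² + 5016² = 1723969 + 25160256 = 26884225 = 5185² ✓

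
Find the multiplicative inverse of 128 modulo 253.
85

gcd(128, 253) = 1, so the inverse exists.
Extended Euclidean algorithm on (253, 128):
253 = 1 × 128 + 125  ⟹  125 = (1)·253 + (-1)·128
128 = 1 × 125 + 3  ⟹  3 = (-1)·253 + (2)·128
125 = 41 × 3 + 2  ⟹  2 = (42)·253 + (-83)·128
3 = 1 × 2 + 1  ⟹  1 = (-43)·253 + (85)·128
So (85)·128 ≡ 1 (mod 253), i.e. 128^(-1) ≡ 85 (mod 253).
Check: 128 × 85 = 10880 ≡ 1 (mod 253)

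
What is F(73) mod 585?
388

Matrix identity: Q^n = [[F_(n+1), F_n], [F_n, F_(n-1)]] with Q = [[1,1],[1,0]].
n = 73 = 1001001₂. Square-and-multiply, entries mod 585:
Q^1 = [[1,1],[1,0]]
Q^2 = (Q^1)² = [[2,1],[1,1]]
Q^4 = (Q^2)² = [[5,3],[3,2]]
Q^9 = (Q^4)²·Q = [[55,34],[34,21]]
Q^18 = (Q^9)² = [[86,244],[244,427]]
Q^36 = (Q^18)² = [[242,567],[567,260]]
Q^73 = (Q^36)²·Q = [[127,388],[388,324]]
F_73 mod 585 = Q^73[0][1] = 388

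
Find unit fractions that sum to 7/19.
1/3 + 1/29 + 1/1653

Greedy algorithm:
7/19: ceiling(19/7) = 3, use 1/3
2/57: ceiling(57/2) = 29, use 1/29
1/1653: ceiling(1653/1) = 1653, use 1/1653
Result: 7/19 = 1/3 + 1/29 + 1/1653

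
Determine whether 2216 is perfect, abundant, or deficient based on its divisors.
deficient

Proper divisors of 2216: sum = 1 + 2 + 4 + 8 + 277 + 554 + 1108 = 1954
Since 1954 < 2216, 2216 is deficient.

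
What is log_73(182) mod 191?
179

Baby-step giant-step with step n = ⌈√191⌉ = 14.
Baby steps 73^j mod 191 (j:value) for j=0..13: 0:1, 1:73, 2:172, 3:141, 4:170, 5:186, 6:17, 7:95, 8:59, 9:105, 10:25, 11:106, 12:98, 13:87.
Giant-step multiplier: 73^(-14) ≡ 73^(190-14) = 73^176 ≡ 4 (mod 191).
Giant steps γ_i = 182·4^i mod 191: γ_0=182, γ_1=155, γ_2=47, γ_3=188, γ_4=179, γ_5=143, γ_6=190, γ_7=187, γ_8=175, γ_9=127, γ_10=126, γ_11=122, γ_12=106 (in table at j=11).
x = i·n + j = 12·14 + 11 = 179.
Check: 73^179 ≡ 182 (mod 191).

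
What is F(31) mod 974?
201

Matrix identity: Q^n = [[F_(n+1), F_n], [F_n, F_(n-1)]] with Q = [[1,1],[1,0]].
n = 31 = 11111₂. Square-and-multiply, entries mod 974:
Q^1 = [[1,1],[1,0]]
Q^3 = (Q^1)²·Q = [[3,2],[2,1]]
Q^7 = (Q^3)²·Q = [[21,13],[13,8]]
Q^15 = (Q^7)²·Q = [[13,610],[610,377]]
Q^31 = (Q^15)²·Q = [[445,201],[201,244]]
F_31 mod 974 = Q^31[0][1] = 201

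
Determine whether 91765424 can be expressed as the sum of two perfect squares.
Not possible

Factorization: 91765424 = 2^4 × 179^3
By Fermat: n is sum of two squares iff every prime p ≡ 3 (mod 4) appears to even power.
Prime(s) ≡ 3 (mod 4) with odd exponent: [(179, 3)]
Therefore 91765424 cannot be expressed as a² + b².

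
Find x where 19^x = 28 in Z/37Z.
2

Baby-step giant-step with step n = ⌈√37⌉ = 7.
Baby steps 19^j mod 37 (j:value) for j=0..6: 0:1, 1:19, 2:28, 3:14, 4:7, 5:22, 6:11.
h = 28 is already in the table at j=2, so x = 2.
Check: 19^2 ≡ 28 (mod 37).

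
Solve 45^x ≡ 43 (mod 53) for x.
42

Baby-step giant-step with step n = ⌈√53⌉ = 8.
Baby steps 45^j mod 53 (j:value) for j=0..7: 0:1, 1:45, 2:11, 3:18, 4:15, 5:39, 6:6, 7:5.
Giant-step multiplier: 45^(-8) ≡ 45^(52-8) = 45^44 ≡ 49 (mod 53).
Giant steps γ_i = 43·49^i mod 53: γ_0=43, γ_1=40, γ_2=52, γ_3=4, γ_4=37, γ_5=11 (in table at j=2).
x = i·n + j = 5·8 + 2 = 42.
Check: 45^42 ≡ 43 (mod 53).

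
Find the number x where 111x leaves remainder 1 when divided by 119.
104

gcd(111, 119) = 1, so the inverse exists.
Extended Euclidean algorithm on (119, 111):
119 = 1 × 111 + 8  ⟹  8 = (1)·119 + (-1)·111
111 = 13 × 8 + 7  ⟹  7 = (-13)·119 + (14)·111
8 = 1 × 7 + 1  ⟹  1 = (14)·119 + (-15)·111
So (-15)·111 ≡ 1 (mod 119), i.e. 111^(-1) ≡ -15 ≡ 104 (mod 119).
Check: 111 × 104 = 11544 ≡ 1 (mod 119)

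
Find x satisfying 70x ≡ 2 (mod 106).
x ≡ 50 (mod 53)

gcd(70, 106) = 2, which divides 2, so solutions exist.
Divide through by 2: 35x ≡ 1 (mod 53).
Find 35^(-1) mod 53 by the extended Euclidean algorithm:
53 = 1 × 35 + 18  ⟹  18 = (1)·53 + (-1)·35
35 = 1 × 18 + 17  ⟹  17 = (-1)·53 + (2)·35
18 = 1 × 17 + 1  ⟹  1 = (2)·53 + (-3)·35
So (-3)·35 ≡ 1 (mod 53), i.e. 35^(-1) ≡ -3 ≡ 50 (mod 53).
x ≡ 50 × 1 = 50 ≡ 50 (mod 53).
Check: 70 × 50 = 3500 ≡ 2 (mod 106).
x ≡ 50 (mod 53), giving 2 solutions mod 106.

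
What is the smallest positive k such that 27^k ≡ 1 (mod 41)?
8

41 is prime, so ord(27) divides φ(41) = 40.
Divisors of 40: 1, 2, 4, 5, 8, 10, 20, 40.
Repeated squaring: 27^1 ≡ 27, 27^2 ≡ 32, 27^4 ≡ 40, 27^8 ≡ 1, 27^16 ≡ 1, 27^32 ≡ 1 (mod 41).
Test 27^d mod 41 for each divisor d in increasing order:
27^1 ≡ 27
27^2 ≡ 32
27^4 ≡ 40
27^5 = 27^4·27^1 ≡ 14
27^8 ≡ 1  ← first divisor giving 1
The order is 8.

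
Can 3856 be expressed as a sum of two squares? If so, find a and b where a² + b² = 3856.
16² + 60² (a=16, b=60)

Factorization: 3856 = 2^4 × 241
By Fermat: n is sum of two squares iff every prime p ≡ 3 (mod 4) appears to even power.
All primes ≡ 3 (mod 4) appear to even power.
Search a = 0, 1, 2, … for 3856 - a² a perfect square: first hit at a = 16: 3856 - 256 = 3600 = 60².
3856 = 16² + 60² = 256 + 3600 ✓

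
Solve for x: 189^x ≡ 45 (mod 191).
28

Baby-step giant-step with step n = ⌈√191⌉ = 14.
Baby steps 189^j mod 191 (j:value) for j=0..13: 0:1, 1:189, 2:4, 3:183, 4:16, 5:159, 6:64, 7:63, 8:65, 9:61, 10:69, 11:53, 12:85, 13:21.
Giant-step multiplier: 189^(-14) ≡ 189^(190-14) = 189^176 ≡ 50 (mod 191).
Giant steps γ_i = 45·50^i mod 191: γ_0=45, γ_1=149, γ_2=1 (in table at j=0).
x = i·n + j = 2·14 + 0 = 28.
Check: 189^28 ≡ 45 (mod 191).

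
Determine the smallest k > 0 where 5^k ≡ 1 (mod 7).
6

7 is prime, so ord(5) divides φ(7) = 6.
Divisors of 6: 1, 2, 3, 6.
Repeated squaring: 5^1 ≡ 5, 5^2 ≡ 4, 5^4 ≡ 2 (mod 7).
Test 5^d mod 7 for each divisor d in increasing order:
5^1 ≡ 5
5^2 ≡ 4
5^3 = 5^2·5^1 ≡ 6
5^6 = 5^4·5^2 ≡ 1  ← first divisor giving 1
The order is 6.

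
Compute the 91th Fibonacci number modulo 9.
5

Matrix identity: Q^n = [[F_(n+1), F_n], [F_n, F_(n-1)]] with Q = [[1,1],[1,0]].
n = 91 = 1011011₂. Square-and-multiply, entries mod 9:
Q^1 = [[1,1],[1,0]]
Q^2 = (Q^1)² = [[2,1],[1,1]]
Q^5 = (Q^2)²·Q = [[8,5],[5,3]]
Q^11 = (Q^5)²·Q = [[0,8],[8,1]]
Q^22 = (Q^11)² = [[1,8],[8,2]]
Q^45 = (Q^22)²·Q = [[8,2],[2,6]]
Q^91 = (Q^45)²·Q = [[6,5],[5,1]]
F_91 mod 9 = Q^91[0][1] = 5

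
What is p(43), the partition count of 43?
63261

p(n) counts ways to write n as a sum of positive integers (order ignored).
Euler's pentagonal recurrence: p(k) = p(k-1) + p(k-2) - p(k-5) - p(k-7) + p(k-12) + p(k-15) - ... (offsets j(3j∓1)/2, signs ++--, p(0)=1, p(<0)=0).
DP table for k = 0..42: p(0)=1, p(1)=1, p(2)=2, p(3)=3, p(4)=5, p(5)=7, p(6)=11, p(7)=15, p(8)=22, p(9)=30, p(10)=42, p(11)=56, p(12)=77, p(13)=101, p(14)=135, p(15)=176, p(16)=231, p(17)=297, p(18)=385, p(19)=490, p(20)=627, p(21)=792, p(22)=1002, p(23)=1255, p(24)=1575, p(25)=1958, p(26)=2436, p(27)=3010, p(28)=3718, p(29)=4565, p(30)=5604, p(31)=6842, p(32)=8349, p(33)=10143, p(34)=12310, p(35)=14883, p(36)=17977, p(37)=21637, p(38)=26015, p(39)=31185, p(40)=37338, p(41)=44583, p(42)=53174.
Final step: p(43) = p(42) + p(41) - p(38) - p(36) + p(31) + p(28) - p(21) - p(17) + p(8) + p(3)
= 53174 + 44583 - 26015 - 17977 + 6842 + 3718 - 792 - 297 + 22 + 3
= 63261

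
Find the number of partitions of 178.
571701605655

p(n) counts ways to write n as a sum of positive integers (order ignored).
Euler's pentagonal recurrence: p(k) = p(k-1) + p(k-2) - p(k-5) - p(k-7) + p(k-12) + p(k-15) - ... (offsets j(3j∓1)/2, signs ++--, p(0)=1, p(<0)=0).
DP table for k = 0..177: p(0)=1, p(1)=1, p(2)=2, p(3)=3, p(4)=5, p(5)=7, p(6)=11, p(7)=15, p(8)=22, p(9)=30, p(10)=42, p(11)=56, p(12)=77, p(13)=101, p(14)=135, p(15)=176, p(16)=231, p(17)=297, p(18)=385, p(19)=490, p(20)=627, p(21)=792, p(22)=1002, p(23)=1255, p(24)=1575, p(25)=1958, p(26)=2436, p(27)=3010, p(28)=3718, p(29)=4565, p(30)=5604, p(31)=6842, p(32)=8349, p(33)=10143, p(34)=12310, p(35)=14883, p(36)=17977, p(37)=21637, p(38)=26015, p(39)=31185, p(40)=37338, p(41)=44583, p(42)=53174, p(43)=63261, p(44)=75175, p(45)=89134, p(46)=105558, p(47)=124754, p(48)=147273, p(49)=173525, p(50)=204226, p(51)=239943, p(52)=281589, p(53)=329931, p(54)=386155, p(55)=451276, p(56)=526823, p(57)=614154, p(58)=715220, p(59)=831820, p(60)=966467, p(61)=1121505, p(62)=1300156, p(63)=1505499, p(64)=1741630, p(65)=2012558, p(66)=2323520, p(67)=2679689, p(68)=3087735, p(69)=3554345, p(70)=4087968, p(71)=4697205, p(72)=5392783, p(73)=6185689, p(74)=7089500, p(75)=8118264, p(76)=9289091, p(77)=10619863, p(78)=12132164, p(79)=13848650, p(80)=15796476, p(81)=18004327, p(82)=20506255, p(83)=23338469, p(84)=26543660, p(85)=30167357, p(86)=34262962, p(87)=38887673, p(88)=44108109, p(89)=49995925, p(90)=56634173, p(91)=64112359, p(92)=72533807, p(93)=82010177, p(94)=92669720, p(95)=104651419, p(96)=118114304, p(97)=133230930, p(98)=150198136, p(99)=169229875, p(100)=190569292, p(101)=214481126, p(102)=241265379, p(103)=271248950, p(104)=304801365, p(105)=342325709, p(106)=384276336, p(107)=431149389, p(108)=483502844, p(109)=541946240, p(110)=607163746, p(111)=679903203, p(112)=761002156, p(113)=851376628, p(114)=952050665, p(115)=1064144451, p(116)=1188908248, p(117)=1327710076, p(118)=1482074143, p(119)=1653668665, p(120)=1844349560, p(121)=2056148051, p(122)=2291320912, p(123)=2552338241, p(124)=2841940500, p(125)=3163127352, p(126)=3519222692, p(127)=3913864295, p(128)=4351078600, p(129)=4835271870, p(130)=5371315400, p(131)=5964539504, p(132)=6620830889, p(133)=7346629512, p(134)=8149040695, p(135)=9035836076, p(136)=10015581680, p(137)=11097645016, p(138)=12292341831, p(139)=13610949895, p(140)=15065878135, p(141)=16670689208, p(142)=18440293320, p(143)=20390982757, p(144)=22540654445, p(145)=24908858009, p(146)=27517052599, p(147)=30388671978, p(148)=33549419497, p(149)=37027355200, p(150)=40853235313, p(151)=45060624582, p(152)=49686288421, p(153)=54770336324, p(154)=60356673280, p(155)=66493182097, p(156)=73232243759, p(157)=80630964769, p(158)=88751778802, p(159)=97662728555, p(160)=107438159466, p(161)=118159068427, p(162)=129913904637, p(163)=142798995930, p(164)=156919475295, p(165)=172389800255, p(166)=189334822579, p(167)=207890420102, p(168)=228204732751, p(169)=250438925115, p(170)=274768617130, p(171)=301384802048, p(172)=330495499613, p(173)=362326859895, p(174)=397125074750, p(175)=435157697830, p(176)=476715857290, p(177)=522115831195.
Final step: p(178) = p(177) + p(176) - p(173) - p(171) + p(166) + p(163) - p(156) - p(152) + p(143) + p(138) - p(127) - p(121) + p(108) + p(101) - p(86) - p(78) + p(61) + p(52) - p(33) - p(23) + p(2)
= 522115831195 + 476715857290 - 362326859895 - 301384802048 + 189334822579 + 142798995930 - 73232243759 - 49686288421 + 20390982757 + 12292341831 - 3913864295 - 2056148051 + 483502844 + 214481126 - 34262962 - 12132164 + 1121505 + 281589 - 10143 - 1255 + 2
= 571701605655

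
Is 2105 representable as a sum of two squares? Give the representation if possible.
13² + 44² (a=13, b=44)

Factorization: 2105 = 5 × 421
By Fermat: n is sum of two squares iff every prime p ≡ 3 (mod 4) appears to even power.
All primes ≡ 3 (mod 4) appear to even power.
Search a = 0, 1, 2, … for 2105 - a² a perfect square: first hit at a = 13: 2105 - 169 = 1936 = 44².
2105 = 13² + 44² = 169 + 1936 ✓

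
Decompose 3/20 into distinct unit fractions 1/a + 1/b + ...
1/7 + 1/140

Greedy algorithm:
3/20: ceiling(20/3) = 7, use 1/7
1/140: ceiling(140/1) = 140, use 1/140
Result: 3/20 = 1/7 + 1/140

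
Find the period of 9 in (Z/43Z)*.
21

43 is prime, so ord(9) divides φ(43) = 42.
Divisors of 42: 1, 2, 3, 6, 7, 14, 21, 42.
Repeated squaring: 9^1 ≡ 9, 9^2 ≡ 38, 9^4 ≡ 25, 9^8 ≡ 23, 9^16 ≡ 13, 9^32 ≡ 40 (mod 43).
Test 9^d mod 43 for each divisor d in increasing order:
9^1 ≡ 9
9^2 ≡ 38
9^3 = 9^2·9^1 ≡ 41
9^6 = 9^4·9^2 ≡ 4
9^7 = 9^4·9^2·9^1 ≡ 36
9^14 = 9^8·9^4·9^2 ≡ 6
9^21 = 9^16·9^4·9^1 ≡ 1  ← first divisor giving 1
The order is 21.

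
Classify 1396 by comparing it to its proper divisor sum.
deficient

Proper divisors of 1396: sum = 1 + 2 + 4 + 349 + 698 = 1054
Since 1054 < 1396, 1396 is deficient.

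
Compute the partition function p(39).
31185

p(n) counts ways to write n as a sum of positive integers (order ignored).
Euler's pentagonal recurrence: p(k) = p(k-1) + p(k-2) - p(k-5) - p(k-7) + p(k-12) + p(k-15) - ... (offsets j(3j∓1)/2, signs ++--, p(0)=1, p(<0)=0).
DP table for k = 0..38: p(0)=1, p(1)=1, p(2)=2, p(3)=3, p(4)=5, p(5)=7, p(6)=11, p(7)=15, p(8)=22, p(9)=30, p(10)=42, p(11)=56, p(12)=77, p(13)=101, p(14)=135, p(15)=176, p(16)=231, p(17)=297, p(18)=385, p(19)=490, p(20)=627, p(21)=792, p(22)=1002, p(23)=1255, p(24)=1575, p(25)=1958, p(26)=2436, p(27)=3010, p(28)=3718, p(29)=4565, p(30)=5604, p(31)=6842, p(32)=8349, p(33)=10143, p(34)=12310, p(35)=14883, p(36)=17977, p(37)=21637, p(38)=26015.
Final step: p(39) = p(38) + p(37) - p(34) - p(32) + p(27) + p(24) - p(17) - p(13) + p(4)
= 26015 + 21637 - 12310 - 8349 + 3010 + 1575 - 297 - 101 + 5
= 31185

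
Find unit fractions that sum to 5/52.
1/11 + 1/191 + 1/109252

Greedy algorithm:
5/52: ceiling(52/5) = 11, use 1/11
3/572: ceiling(572/3) = 191, use 1/191
1/109252: ceiling(109252/1) = 109252, use 1/109252
Result: 5/52 = 1/11 + 1/191 + 1/109252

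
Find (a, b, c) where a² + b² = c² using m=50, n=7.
(2451, 700, 2549)

Euclid's formula: a = m² - n², b = 2mn, c = m² + n²
m = 50, n = 7
a = 50² - 7² = 2500 - 49 = 2451
b = 2 × 50 × 7 = 700
c = 50² + 7² = 2500 + 49 = 2549
Verification: 2451² + 700² = 6007401 + 490000 = 6497401 = 2549² ✓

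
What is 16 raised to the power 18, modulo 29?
25

Repeated squaring. Binary of 18 = 10010.
16^1 ≡ 16 (mod 29); 16^2 ≡ 24 (mod 29); 16^4 ≡ 25 (mod 29); 16^8 ≡ 16 (mod 29); 16^16 ≡ 24 (mod 29)
16^18 = 16^2 × 16^16 ≡ 25 (mod 29)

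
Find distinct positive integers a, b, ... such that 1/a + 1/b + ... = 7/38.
1/6 + 1/57

Greedy algorithm:
7/38: ceiling(38/7) = 6, use 1/6
1/57: ceiling(57/1) = 57, use 1/57
Result: 7/38 = 1/6 + 1/57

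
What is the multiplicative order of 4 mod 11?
5

11 is prime, so ord(4) divides φ(11) = 10.
Divisors of 10: 1, 2, 5, 10.
Repeated squaring: 4^1 ≡ 4, 4^2 ≡ 5, 4^4 ≡ 3, 4^8 ≡ 9 (mod 11).
Test 4^d mod 11 for each divisor d in increasing order:
4^1 ≡ 4
4^2 ≡ 5
4^5 = 4^4·4^1 ≡ 1  ← first divisor giving 1
The order is 5.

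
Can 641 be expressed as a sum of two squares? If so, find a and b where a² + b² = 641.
4² + 25² (a=4, b=25)

Factorization: 641 = 641
By Fermat: n is sum of two squares iff every prime p ≡ 3 (mod 4) appears to even power.
All primes ≡ 3 (mod 4) appear to even power.
Search a = 0, 1, 2, … for 641 - a² a perfect square: first hit at a = 4: 641 - 16 = 625 = 25².
641 = 4² + 25² = 16 + 625 ✓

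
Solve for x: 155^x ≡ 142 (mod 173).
116

Baby-step giant-step with step n = ⌈√173⌉ = 14.
Baby steps 155^j mod 173 (j:value) for j=0..13: 0:1, 1:155, 2:151, 3:50, 4:138, 5:111, 6:78, 7:153, 8:14, 9:94, 10:38, 11:8, 12:29, 13:170.
Giant-step multiplier: 155^(-14) ≡ 155^(172-14) = 155^158 ≡ 157 (mod 173).
Giant steps γ_i = 142·157^i mod 173: γ_0=142, γ_1=150, γ_2=22, γ_3=167, γ_4=96, γ_5=21, γ_6=10, γ_7=13, γ_8=138 (in table at j=4).
x = i·n + j = 8·14 + 4 = 116.
Check: 155^116 ≡ 142 (mod 173).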